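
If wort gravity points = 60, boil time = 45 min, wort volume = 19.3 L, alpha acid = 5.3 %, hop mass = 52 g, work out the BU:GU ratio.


U = 1.65·0.000125^(GP/1000)·(1−e^(−0.04t))/4.15;  IBU = (α/100)·m·U·1000/V;  BU:GU = IBU/GP
U = 1.65·0.000125^(60/1000)·(1−e^(−0.04·45))/4.15 = 0.1935
IBU = (5.3/100)·52·0.1935·1000/19.3 = 27.6378
BU:GU = 27.6378/60

0.4606


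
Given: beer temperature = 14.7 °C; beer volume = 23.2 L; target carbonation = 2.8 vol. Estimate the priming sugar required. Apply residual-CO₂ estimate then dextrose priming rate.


residual = 14.695·(0.01821 + 0.09011·e^(−0.04·T));  sugar = (target − residual)·4.0·V
residual = 14.695·(0.01821 + 0.09011·e^(−0.04·14.7)) = 1.0031
sugar = (2.8 − 1.0031)·4.0·23.2

166.7535 g


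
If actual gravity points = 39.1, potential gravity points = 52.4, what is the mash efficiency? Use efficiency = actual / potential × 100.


efficiency = 39.1 / 52.4 × 100

74.6183 %


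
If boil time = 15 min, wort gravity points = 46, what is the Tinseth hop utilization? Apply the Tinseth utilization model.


U = 1.65·0.000125^(GP/1000) · (1 − e^(−0.04·t))/4.15
bigness = 1.65·0.000125^(46/1000) = 1.0913
boil_factor = (1 − e^(−0.04·15))/4.15 = 0.1087
U = 1.0913 · 0.1087

0.1186


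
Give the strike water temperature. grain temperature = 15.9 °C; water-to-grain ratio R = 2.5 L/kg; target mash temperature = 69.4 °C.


T_strike = (0.41/R)·(T_mash − T_grain) + T_mash
T_strike = (0.41/2.5)·(69.4 − 15.9) + 69.4

78.1740 °C


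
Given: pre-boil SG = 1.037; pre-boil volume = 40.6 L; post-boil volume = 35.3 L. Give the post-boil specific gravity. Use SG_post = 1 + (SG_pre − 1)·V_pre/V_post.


pts_pre = (1.037 − 1)·1000 = 37.0000
pts_post = 37.0000·40.6/35.3 = 42.5552
SG_post = 1 + 42.5552/1000

1.0426


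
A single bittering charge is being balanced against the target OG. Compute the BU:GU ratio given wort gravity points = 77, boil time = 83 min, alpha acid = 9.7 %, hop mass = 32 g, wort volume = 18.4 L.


U = 1.65·0.000125^(GP/1000)·(1−e^(−0.04t))/4.15;  IBU = (α/100)·m·U·1000/V;  BU:GU = IBU/GP
U = 1.65·0.000125^(77/1000)·(1−e^(−0.04·83))/4.15 = 0.1918
IBU = (9.7/100)·32·0.1918·1000/18.4 = 32.3601
BU:GU = 32.3601/77

0.4203


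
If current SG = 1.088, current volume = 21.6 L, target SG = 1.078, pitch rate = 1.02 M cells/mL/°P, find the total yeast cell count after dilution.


V_w = V·((SG_c−1)/(SG_t−1)−1);  °P = 259 − 259/SG_t;  cells = rate·(V+V_w)·°P
V_w = 21.6·((1.088−1)/(1.078−1)−1) = 2.7692
V_final = 21.6 + 2.7692 = 24.3692
°P = 259 − 259/1.078 = 18.7403
cells = 1.02·24.3692·18.7403

465.8194 billion cells


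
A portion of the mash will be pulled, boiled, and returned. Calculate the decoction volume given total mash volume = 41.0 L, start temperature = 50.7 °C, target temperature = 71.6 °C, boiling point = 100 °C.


V_dec = V_total·(T_target − T_start)/(T_boil − T_start)
V_dec = 41.0·(71.6 − 50.7)/(100 − 50.7)

17.3813 L


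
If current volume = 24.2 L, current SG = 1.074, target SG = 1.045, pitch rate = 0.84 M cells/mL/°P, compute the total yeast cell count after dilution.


V_w = V·((SG_c−1)/(SG_t−1)−1);  °P = 259 − 259/SG_t;  cells = rate·(V+V_w)·°P
V_w = 24.2·((1.074−1)/(1.045−1)−1) = 15.5956
V_final = 24.2 + 15.5956 = 39.7956
°P = 259 − 259/1.045 = 11.1531
cells = 0.84·39.7956·11.1531

372.8291 billion cells


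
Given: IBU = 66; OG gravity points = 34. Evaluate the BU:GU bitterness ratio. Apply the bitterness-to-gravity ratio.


BU:GU = IBU / OG_points
BU:GU = 66 / 34

1.9412


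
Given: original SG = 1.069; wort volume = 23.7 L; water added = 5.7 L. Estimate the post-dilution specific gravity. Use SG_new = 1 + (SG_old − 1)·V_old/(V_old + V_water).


pts = (1.069 − 1)·1000·23.7/(23.7 + 5.7) = 55.6224
SG_new = 1 + 55.6224/1000

1.0556


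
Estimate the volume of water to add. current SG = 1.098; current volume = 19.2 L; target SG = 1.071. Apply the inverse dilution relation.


V_water = V·((SG_curr − 1)/(SG_target − 1) − 1)
V_water = 19.2·((1.098 − 1)/(1.071 − 1) − 1)

7.3014 L


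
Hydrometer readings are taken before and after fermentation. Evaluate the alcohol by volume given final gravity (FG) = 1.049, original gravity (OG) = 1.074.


ABV = (OG − FG) · 131.25
ABV = (1.074 − 1.049) · 131.25

3.2813 % ABV


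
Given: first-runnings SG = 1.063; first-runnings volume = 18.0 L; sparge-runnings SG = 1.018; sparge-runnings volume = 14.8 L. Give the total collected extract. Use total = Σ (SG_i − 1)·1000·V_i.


first = (1.063 − 1)·1000·18.0 = 1134.0000
sparge = (1.018 − 1)·1000·14.8 = 266.4000
total = 1134.0000 + 266.4000

1400.4000 gravity·L


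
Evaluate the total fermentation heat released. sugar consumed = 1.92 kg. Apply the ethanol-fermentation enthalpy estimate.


Q = m_sugar · 590 kJ/kg
Q = 1.92 · 590

1132.8000 kJ


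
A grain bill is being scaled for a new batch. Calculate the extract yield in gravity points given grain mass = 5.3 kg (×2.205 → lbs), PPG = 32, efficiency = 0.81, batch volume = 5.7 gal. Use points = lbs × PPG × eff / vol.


lbs = 5.3 × 2.205 = 11.6865
points = 11.6865 × 32 × 0.81 / 5.7

53.1428 points


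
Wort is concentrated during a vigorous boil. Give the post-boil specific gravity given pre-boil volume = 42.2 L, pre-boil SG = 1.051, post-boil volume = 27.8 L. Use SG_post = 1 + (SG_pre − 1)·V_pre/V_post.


pts_pre = (1.051 − 1)·1000 = 51.0000
pts_post = 51.0000·42.2/27.8 = 77.4173
SG_post = 1 + 77.4173/1000

1.0774


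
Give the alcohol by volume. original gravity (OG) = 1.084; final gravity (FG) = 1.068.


ABV = (OG − FG) · 131.25
ABV = (1.084 − 1.068) · 131.25

2.1000 % ABV


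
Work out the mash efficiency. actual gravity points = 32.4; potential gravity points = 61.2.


efficiency = actual / potential × 100
efficiency = 32.4 / 61.2 × 100

52.9412 %


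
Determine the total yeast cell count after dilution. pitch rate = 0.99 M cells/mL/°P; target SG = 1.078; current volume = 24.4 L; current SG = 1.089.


V_w = V·((SG_c−1)/(SG_t−1)−1);  °P = 259 − 259/SG_t;  cells = rate·(V+V_w)·°P
V_w = 24.4·((1.089−1)/(1.078−1)−1) = 3.4410
V_final = 24.4 + 3.4410 = 27.8410
°P = 259 − 259/1.078 = 18.7403
cells = 0.99·27.8410·18.7403

516.5306 billion cells


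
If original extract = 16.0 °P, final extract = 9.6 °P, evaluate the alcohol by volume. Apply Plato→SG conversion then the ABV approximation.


SG = 259/(259 − P);  ABV = (OG − FG)·131.25
OG = 259/(259 − 16.0) = 1.0658
FG = 259/(259 − 9.6) = 1.0385
ABV = (1.0658 − 1.0385)·131.25

3.5899 % ABV


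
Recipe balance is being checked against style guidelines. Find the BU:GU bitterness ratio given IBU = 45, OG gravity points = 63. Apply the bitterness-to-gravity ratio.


BU:GU = IBU / OG_points
BU:GU = 45 / 63

0.7143


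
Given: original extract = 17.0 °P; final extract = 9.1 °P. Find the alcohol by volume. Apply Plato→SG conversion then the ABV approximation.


SG = 259/(259 − P);  ABV = (OG − FG)·131.25
OG = 259/(259 − 17.0) = 1.0702
FG = 259/(259 − 9.1) = 1.0364
ABV = (1.0702 − 1.0364)·131.25

4.4406 % ABV


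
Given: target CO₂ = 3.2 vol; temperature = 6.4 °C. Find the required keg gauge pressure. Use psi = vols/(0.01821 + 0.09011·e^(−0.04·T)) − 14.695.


psi = 3.2/(0.01821 + 0.09011·e^(−0.04·6.4)) − 14.695

21.6819 psi


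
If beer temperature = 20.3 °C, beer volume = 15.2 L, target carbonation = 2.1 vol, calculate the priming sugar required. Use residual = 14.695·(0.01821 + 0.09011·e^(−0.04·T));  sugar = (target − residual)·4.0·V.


residual = 14.695·(0.01821 + 0.09011·e^(−0.04·20.3)) = 0.8555
sugar = (2.1 − 0.8555)·4.0·15.2

75.6665 g


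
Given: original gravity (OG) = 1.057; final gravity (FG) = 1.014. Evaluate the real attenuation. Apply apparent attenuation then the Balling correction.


AA = (OG−FG)/(OG−1)·100;  RA = AA·0.8192
AA = (1.057 − 1.014)/(1.057 − 1)·100 = 75.4386
RA = 75.4386·0.8192

61.7993 %


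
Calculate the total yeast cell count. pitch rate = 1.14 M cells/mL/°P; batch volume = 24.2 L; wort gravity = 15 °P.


cells (billions) = rate · V_L · °P
cells = 1.14 · 24.2 · 15

413.8200 billion cells


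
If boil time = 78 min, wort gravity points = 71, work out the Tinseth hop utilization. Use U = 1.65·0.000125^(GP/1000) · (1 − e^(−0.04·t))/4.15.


bigness = 1.65·0.000125^(71/1000) = 0.8717
boil_factor = (1 − e^(−0.04·78))/4.15 = 0.2303
U = 0.8717 · 0.2303

0.2008


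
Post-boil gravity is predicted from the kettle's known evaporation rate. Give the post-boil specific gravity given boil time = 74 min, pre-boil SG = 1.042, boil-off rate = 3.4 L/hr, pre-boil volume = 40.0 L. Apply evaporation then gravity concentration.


V_post = V_pre − rate·(t/60);  SG_post = 1 + (SG_pre−1)·V_pre/V_post
V_post = 40.0 − 3.4·(74/60) = 35.8067
SG_post = 1 + (1.042 − 1)·40.0/35.8067

1.0469


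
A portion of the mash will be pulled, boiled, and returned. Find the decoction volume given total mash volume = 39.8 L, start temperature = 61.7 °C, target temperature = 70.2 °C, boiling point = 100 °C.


V_dec = V_total·(T_target − T_start)/(T_boil − T_start)
V_dec = 39.8·(70.2 − 61.7)/(100 − 61.7)

8.8329 L


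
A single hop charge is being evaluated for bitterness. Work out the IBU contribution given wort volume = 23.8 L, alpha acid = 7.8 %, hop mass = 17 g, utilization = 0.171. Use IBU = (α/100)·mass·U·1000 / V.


IBU = (7.8/100)·17·0.171·1000 / 23.8

9.5271 IBU


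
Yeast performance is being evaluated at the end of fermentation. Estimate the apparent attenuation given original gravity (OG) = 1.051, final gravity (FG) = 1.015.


AA = (OG − FG)/(OG − 1) · 100
AA = (1.051 − 1.015)/(1.051 − 1) · 100

70.5882 %


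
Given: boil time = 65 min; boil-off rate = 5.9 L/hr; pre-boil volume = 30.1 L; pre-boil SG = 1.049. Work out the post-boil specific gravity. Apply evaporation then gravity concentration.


V_post = V_pre − rate·(t/60);  SG_post = 1 + (SG_pre−1)·V_pre/V_post
V_post = 30.1 − 5.9·(65/60) = 23.7083
SG_post = 1 + (1.049 − 1)·30.1/23.7083

1.0622


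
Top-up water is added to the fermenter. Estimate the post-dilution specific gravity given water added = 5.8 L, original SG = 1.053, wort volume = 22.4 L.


SG_new = 1 + (SG_old − 1)·V_old/(V_old + V_water)
pts = (1.053 − 1)·1000·22.4/(22.4 + 5.8) = 42.0993
SG_new = 1 + 42.0993/1000

1.0421


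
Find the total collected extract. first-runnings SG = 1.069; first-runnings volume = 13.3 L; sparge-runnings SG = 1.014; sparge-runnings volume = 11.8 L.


total = Σ (SG_i − 1)·1000·V_i
first = (1.069 − 1)·1000·13.3 = 917.7000
sparge = (1.014 − 1)·1000·11.8 = 165.2000
total = 917.7000 + 165.2000

1082.9000 gravity·L


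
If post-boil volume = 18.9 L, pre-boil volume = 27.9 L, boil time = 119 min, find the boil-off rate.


rate = (V_pre − V_post) / (t_min/60)
rate = (27.9 − 18.9) / (119/60)

4.5378 L/hr


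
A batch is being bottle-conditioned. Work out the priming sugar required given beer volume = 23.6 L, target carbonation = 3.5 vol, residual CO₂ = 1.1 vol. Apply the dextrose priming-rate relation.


sugar = (target − residual)·4.0·V
sugar = (3.5 − 1.1)·4.0·23.6

226.5600 g


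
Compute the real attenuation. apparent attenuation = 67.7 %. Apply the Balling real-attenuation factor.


RA = AA · 0.8192
RA = 67.7 · 0.8192

55.4598 %


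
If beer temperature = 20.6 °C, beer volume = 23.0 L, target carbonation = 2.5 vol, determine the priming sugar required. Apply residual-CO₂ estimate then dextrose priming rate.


residual = 14.695·(0.01821 + 0.09011·e^(−0.04·T));  sugar = (target − residual)·4.0·V
residual = 14.695·(0.01821 + 0.09011·e^(−0.04·20.6)) = 0.8485
sugar = (2.5 − 0.8485)·4.0·23.0

151.9405 g


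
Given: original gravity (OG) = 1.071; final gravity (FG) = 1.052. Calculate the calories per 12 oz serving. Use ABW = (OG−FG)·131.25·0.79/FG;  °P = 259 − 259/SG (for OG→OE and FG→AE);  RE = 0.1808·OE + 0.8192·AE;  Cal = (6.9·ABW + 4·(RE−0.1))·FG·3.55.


ABW = (1.071 − 1.052)·131.25·0.79/1.052 = 1.8727
OE = 259 − 259/1.071 = 17.1699 °P
AE = 259 − 259/1.052 = 12.8023 °P
RE = 0.1808·17.1699 + 0.8192·12.8023 = 13.5920 °P
Cal = (6.9·1.8727 + 4·(13.5920−0.1))·1.052·3.55

249.8049 kcal


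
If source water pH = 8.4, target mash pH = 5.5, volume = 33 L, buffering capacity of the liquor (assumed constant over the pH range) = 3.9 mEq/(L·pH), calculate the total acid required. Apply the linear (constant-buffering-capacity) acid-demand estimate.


acid = buffering capacity · (pH_source − pH_target) · V
acid = 3.9 · (8.4 − 5.5) · 33

373.2300 mEq


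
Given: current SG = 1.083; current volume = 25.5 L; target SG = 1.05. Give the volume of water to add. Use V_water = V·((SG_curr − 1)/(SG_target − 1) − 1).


V_water = 25.5·((1.083 − 1)/(1.05 − 1) − 1)

16.8300 L


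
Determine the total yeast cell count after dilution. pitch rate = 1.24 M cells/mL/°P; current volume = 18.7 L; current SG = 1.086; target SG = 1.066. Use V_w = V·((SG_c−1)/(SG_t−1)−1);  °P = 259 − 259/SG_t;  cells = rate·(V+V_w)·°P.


V_w = 18.7·((1.086−1)/(1.066−1)−1) = 5.6667
V_final = 18.7 + 5.6667 = 24.3667
°P = 259 − 259/1.066 = 16.0356
cells = 1.24·24.3667·16.0356

484.5117 billion cells


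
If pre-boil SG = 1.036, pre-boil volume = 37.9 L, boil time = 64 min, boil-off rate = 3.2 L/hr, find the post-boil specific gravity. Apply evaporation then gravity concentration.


V_post = V_pre − rate·(t/60);  SG_post = 1 + (SG_pre−1)·V_pre/V_post
V_post = 37.9 − 3.2·(64/60) = 34.4867
SG_post = 1 + (1.036 − 1)·37.9/34.4867

1.0396


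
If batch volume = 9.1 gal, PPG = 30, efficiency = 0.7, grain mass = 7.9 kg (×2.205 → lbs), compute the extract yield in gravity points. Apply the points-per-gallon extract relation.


points = lbs × PPG × eff / vol
lbs = 7.9 × 2.205 = 17.4195
points = 17.4195 × 30 × 0.7 / 9.1

40.1988 points


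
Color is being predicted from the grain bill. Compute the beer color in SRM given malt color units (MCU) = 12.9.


SRM = 1.4922 · MCU^0.6859
SRM = 1.4922 · 12.9^0.6859

8.6215 SRM


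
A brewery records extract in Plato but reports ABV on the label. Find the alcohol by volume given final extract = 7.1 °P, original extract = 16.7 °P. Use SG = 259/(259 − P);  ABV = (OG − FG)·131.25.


OG = 259/(259 − 16.7) = 1.0689
FG = 259/(259 − 7.1) = 1.0282
ABV = (1.0689 − 1.0282)·131.25

5.3467 % ABV


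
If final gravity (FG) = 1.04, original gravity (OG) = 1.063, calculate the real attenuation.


AA = (OG−FG)/(OG−1)·100;  RA = AA·0.8192
AA = (1.063 − 1.04)/(1.063 − 1)·100 = 36.5079
RA = 36.5079·0.8192

29.9073 %


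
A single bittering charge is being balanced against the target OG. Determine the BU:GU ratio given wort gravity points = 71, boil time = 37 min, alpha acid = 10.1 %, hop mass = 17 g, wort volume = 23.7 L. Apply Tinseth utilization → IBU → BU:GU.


U = 1.65·0.000125^(GP/1000)·(1−e^(−0.04t))/4.15;  IBU = (α/100)·m·U·1000/V;  BU:GU = IBU/GP
U = 1.65·0.000125^(71/1000)·(1−e^(−0.04·37))/4.15 = 0.1622
IBU = (10.1/100)·17·0.1622·1000/23.7 = 11.7533
BU:GU = 11.7533/71

0.1655


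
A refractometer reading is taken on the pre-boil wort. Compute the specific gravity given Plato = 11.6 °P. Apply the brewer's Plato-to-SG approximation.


SG = 259/(259 − P)
SG = 259/(259 − 11.6)

1.0469


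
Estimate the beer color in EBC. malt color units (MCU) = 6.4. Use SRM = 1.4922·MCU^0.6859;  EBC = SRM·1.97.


SRM = 1.4922·6.4^0.6859 = 5.3307
EBC = 5.3307·1.97

10.5015 EBC


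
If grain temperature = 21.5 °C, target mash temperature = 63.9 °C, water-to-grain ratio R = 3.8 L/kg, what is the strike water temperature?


T_strike = (0.41/R)·(T_mash − T_grain) + T_mash
T_strike = (0.41/3.8)·(63.9 − 21.5) + 63.9

68.4747 °C


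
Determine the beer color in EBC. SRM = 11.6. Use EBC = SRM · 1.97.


EBC = 11.6 · 1.97

22.8520 EBC


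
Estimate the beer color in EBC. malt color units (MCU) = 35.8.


SRM = 1.4922·MCU^0.6859;  EBC = SRM·1.97
SRM = 1.4922·35.8^0.6859 = 17.3634
EBC = 17.3634·1.97

34.2059 EBC


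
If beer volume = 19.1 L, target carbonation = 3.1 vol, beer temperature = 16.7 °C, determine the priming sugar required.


residual = 14.695·(0.01821 + 0.09011·e^(−0.04·T));  sugar = (target − residual)·4.0·V
residual = 14.695·(0.01821 + 0.09011·e^(−0.04·16.7)) = 0.9465
sugar = (3.1 − 0.9465)·4.0·19.1

164.5244 g


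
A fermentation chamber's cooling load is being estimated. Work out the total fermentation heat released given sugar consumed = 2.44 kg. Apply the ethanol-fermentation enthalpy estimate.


Q = m_sugar · 590 kJ/kg
Q = 2.44 · 590

1439.6000 kJ


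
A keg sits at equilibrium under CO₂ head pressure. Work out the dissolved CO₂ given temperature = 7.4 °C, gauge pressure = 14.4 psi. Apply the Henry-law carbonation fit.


vols = (P + 14.695)·(0.01821 + 0.09011·e^(−0.04·T))
vols = (14.4 + 14.695)·(0.01821 + 0.09011·e^(−0.04·7.4))

2.4798 volumes


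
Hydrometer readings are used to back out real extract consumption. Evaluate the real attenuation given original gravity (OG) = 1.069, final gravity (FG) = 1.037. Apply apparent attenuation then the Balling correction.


AA = (OG−FG)/(OG−1)·100;  RA = AA·0.8192
AA = (1.069 − 1.037)/(1.069 − 1)·100 = 46.3768
RA = 46.3768·0.8192

37.9919 %


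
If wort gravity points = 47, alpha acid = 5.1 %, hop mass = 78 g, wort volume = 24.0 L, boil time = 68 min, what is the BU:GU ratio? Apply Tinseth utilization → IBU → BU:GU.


U = 1.65·0.000125^(GP/1000)·(1−e^(−0.04t))/4.15;  IBU = (α/100)·m·U·1000/V;  BU:GU = IBU/GP
U = 1.65·0.000125^(47/1000)·(1−e^(−0.04·68))/4.15 = 0.2434
IBU = (5.1/100)·78·0.2434·1000/24.0 = 40.3505
BU:GU = 40.3505/47

0.8585


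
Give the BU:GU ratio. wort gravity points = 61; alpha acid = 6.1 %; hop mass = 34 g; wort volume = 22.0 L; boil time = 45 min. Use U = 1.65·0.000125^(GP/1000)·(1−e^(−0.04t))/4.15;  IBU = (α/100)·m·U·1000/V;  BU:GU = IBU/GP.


U = 1.65·0.000125^(61/1000)·(1−e^(−0.04·45))/4.15 = 0.1918
IBU = (6.1/100)·34·0.1918·1000/22.0 = 18.0827
BU:GU = 18.0827/61

0.2964


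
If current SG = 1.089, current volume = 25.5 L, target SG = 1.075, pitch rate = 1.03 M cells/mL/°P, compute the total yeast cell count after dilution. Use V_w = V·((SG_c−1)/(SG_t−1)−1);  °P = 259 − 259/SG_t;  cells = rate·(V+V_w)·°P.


V_w = 25.5·((1.089−1)/(1.075−1)−1) = 4.7600
V_final = 25.5 + 4.7600 = 30.2600
°P = 259 − 259/1.075 = 18.0698
cells = 1.03·30.2600·18.0698

563.1949 billion cells


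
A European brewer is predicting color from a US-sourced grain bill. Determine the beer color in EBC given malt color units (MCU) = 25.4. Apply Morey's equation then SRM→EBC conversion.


SRM = 1.4922·MCU^0.6859;  EBC = SRM·1.97
SRM = 1.4922·25.4^0.6859 = 13.7215
EBC = 13.7215·1.97

27.0314 EBC


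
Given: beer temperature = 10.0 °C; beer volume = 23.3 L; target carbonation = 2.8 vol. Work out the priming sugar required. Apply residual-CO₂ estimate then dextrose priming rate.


residual = 14.695·(0.01821 + 0.09011·e^(−0.04·T));  sugar = (target − residual)·4.0·V
residual = 14.695·(0.01821 + 0.09011·e^(−0.04·10.0)) = 1.1552
sugar = (2.8 − 1.1552)·4.0·23.3

153.2943 g


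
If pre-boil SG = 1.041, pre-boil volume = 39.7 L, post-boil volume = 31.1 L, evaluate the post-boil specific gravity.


SG_post = 1 + (SG_pre − 1)·V_pre/V_post
pts_pre = (1.041 − 1)·1000 = 41.0000
pts_post = 41.0000·39.7/31.1 = 52.3376
SG_post = 1 + 52.3376/1000

1.0523


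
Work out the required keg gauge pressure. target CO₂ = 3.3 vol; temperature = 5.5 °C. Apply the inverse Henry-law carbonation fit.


psi = vols/(0.01821 + 0.09011·e^(−0.04·T)) − 14.695
psi = 3.3/(0.01821 + 0.09011·e^(−0.04·5.5)) − 14.695

21.7590 psi


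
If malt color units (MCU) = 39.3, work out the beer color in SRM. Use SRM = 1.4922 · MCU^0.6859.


SRM = 1.4922 · 39.3^0.6859

18.5106 SRM


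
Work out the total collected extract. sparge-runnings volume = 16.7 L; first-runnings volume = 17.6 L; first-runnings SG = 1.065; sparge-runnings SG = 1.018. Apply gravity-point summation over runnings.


total = Σ (SG_i − 1)·1000·V_i
first = (1.065 − 1)·1000·17.6 = 1144.0000
sparge = (1.018 − 1)·1000·16.7 = 300.6000
total = 1144.0000 + 300.6000

1444.6000 gravity·L


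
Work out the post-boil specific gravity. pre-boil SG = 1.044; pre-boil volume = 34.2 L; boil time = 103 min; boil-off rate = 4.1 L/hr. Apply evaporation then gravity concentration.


V_post = V_pre − rate·(t/60);  SG_post = 1 + (SG_pre−1)·V_pre/V_post
V_post = 34.2 − 4.1·(103/60) = 27.1617
SG_post = 1 + (1.044 − 1)·34.2/27.1617

1.0554


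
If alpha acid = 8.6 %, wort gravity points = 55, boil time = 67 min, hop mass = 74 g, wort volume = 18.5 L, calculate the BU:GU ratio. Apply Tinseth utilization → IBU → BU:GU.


U = 1.65·0.000125^(GP/1000)·(1−e^(−0.04t))/4.15;  IBU = (α/100)·m·U·1000/V;  BU:GU = IBU/GP
U = 1.65·0.000125^(55/1000)·(1−e^(−0.04·67))/4.15 = 0.2259
IBU = (8.6/100)·74·0.2259·1000/18.5 = 77.7102
BU:GU = 77.7102/55

1.4129


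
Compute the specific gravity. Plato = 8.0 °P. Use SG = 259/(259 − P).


SG = 259/(259 − 8.0)

1.0319


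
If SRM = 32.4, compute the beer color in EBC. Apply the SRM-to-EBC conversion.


EBC = SRM · 1.97
EBC = 32.4 · 1.97

63.8280 EBC


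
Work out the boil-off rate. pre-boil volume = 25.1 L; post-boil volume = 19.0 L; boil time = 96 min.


rate = (V_pre − V_post) / (t_min/60)
rate = (25.1 − 19.0) / (96/60)

3.8125 L/hr


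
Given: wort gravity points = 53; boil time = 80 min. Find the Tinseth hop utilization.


U = 1.65·0.000125^(GP/1000) · (1 − e^(−0.04·t))/4.15
bigness = 1.65·0.000125^(53/1000) = 1.0248
boil_factor = (1 − e^(−0.04·80))/4.15 = 0.2311
U = 1.0248 · 0.2311

0.2369


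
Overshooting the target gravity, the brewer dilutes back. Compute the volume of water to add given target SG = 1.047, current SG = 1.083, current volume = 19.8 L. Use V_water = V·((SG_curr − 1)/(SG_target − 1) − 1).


V_water = 19.8·((1.083 − 1)/(1.047 − 1) − 1)

15.1660 L


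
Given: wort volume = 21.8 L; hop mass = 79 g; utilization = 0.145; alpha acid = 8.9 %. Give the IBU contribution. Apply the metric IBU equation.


IBU = (α/100)·mass·U·1000 / V
IBU = (8.9/100)·79·0.145·1000 / 21.8

46.7658 IBU


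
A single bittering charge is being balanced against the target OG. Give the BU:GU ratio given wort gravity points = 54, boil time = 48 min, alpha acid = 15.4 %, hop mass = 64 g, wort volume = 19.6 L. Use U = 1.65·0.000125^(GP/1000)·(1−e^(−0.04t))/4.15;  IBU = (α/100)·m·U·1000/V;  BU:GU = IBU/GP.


U = 1.65·0.000125^(54/1000)·(1−e^(−0.04·48))/4.15 = 0.2088
IBU = (15.4/100)·64·0.2088·1000/19.6 = 105.0177
BU:GU = 105.0177/54

1.9448


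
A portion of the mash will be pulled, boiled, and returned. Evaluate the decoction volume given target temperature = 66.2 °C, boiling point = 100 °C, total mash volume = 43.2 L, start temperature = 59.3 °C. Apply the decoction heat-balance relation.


V_dec = V_total·(T_target − T_start)/(T_boil − T_start)
V_dec = 43.2·(66.2 − 59.3)/(100 − 59.3)

7.3238 L


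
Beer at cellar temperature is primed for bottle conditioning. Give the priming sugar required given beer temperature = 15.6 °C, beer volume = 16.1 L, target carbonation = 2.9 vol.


residual = 14.695·(0.01821 + 0.09011·e^(−0.04·T));  sugar = (target − residual)·4.0·V
residual = 14.695·(0.01821 + 0.09011·e^(−0.04·15.6)) = 0.9771
sugar = (2.9 − 0.9771)·4.0·16.1

123.8360 g


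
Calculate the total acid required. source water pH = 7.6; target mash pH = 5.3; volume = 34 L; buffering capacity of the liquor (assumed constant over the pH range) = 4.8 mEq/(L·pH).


acid = buffering capacity · (pH_source − pH_target) · V
acid = 4.8 · (7.6 − 5.3) · 34

375.3600 mEq


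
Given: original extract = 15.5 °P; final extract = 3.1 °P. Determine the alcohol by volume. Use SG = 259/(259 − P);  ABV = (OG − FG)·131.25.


OG = 259/(259 − 15.5) = 1.0637
FG = 259/(259 − 3.1) = 1.0121
ABV = (1.0637 − 1.0121)·131.25

6.7647 % ABV


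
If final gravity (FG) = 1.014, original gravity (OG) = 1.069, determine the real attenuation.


AA = (OG−FG)/(OG−1)·100;  RA = AA·0.8192
AA = (1.069 − 1.014)/(1.069 − 1)·100 = 79.7101
RA = 79.7101·0.8192

65.2986 %


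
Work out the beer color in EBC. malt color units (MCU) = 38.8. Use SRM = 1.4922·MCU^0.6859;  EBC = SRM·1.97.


SRM = 1.4922·38.8^0.6859 = 18.3488
EBC = 18.3488·1.97

36.1471 EBC


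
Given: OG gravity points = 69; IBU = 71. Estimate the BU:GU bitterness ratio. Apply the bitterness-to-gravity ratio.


BU:GU = IBU / OG_points
BU:GU = 71 / 69

1.0290


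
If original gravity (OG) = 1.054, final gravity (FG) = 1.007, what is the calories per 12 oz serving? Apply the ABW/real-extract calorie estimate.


ABW = (OG−FG)·131.25·0.79/FG;  °P = 259 − 259/SG (for OG→OE and FG→AE);  RE = 0.1808·OE + 0.8192·AE;  Cal = (6.9·ABW + 4·(RE−0.1))·FG·3.55
ABW = (1.054 − 1.007)·131.25·0.79/1.007 = 4.8394
OE = 259 − 259/1.054 = 13.2694 °P
AE = 259 − 259/1.007 = 1.8004 °P
RE = 0.1808·13.2694 + 0.8192·1.8004 = 3.8740 °P
Cal = (6.9·4.8394 + 4·(3.8740−0.1))·1.007·3.55

173.3378 kcal


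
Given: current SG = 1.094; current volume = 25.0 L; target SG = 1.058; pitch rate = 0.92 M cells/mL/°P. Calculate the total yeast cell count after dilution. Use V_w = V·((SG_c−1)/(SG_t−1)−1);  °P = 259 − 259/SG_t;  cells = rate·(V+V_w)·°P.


V_w = 25.0·((1.094−1)/(1.058−1)−1) = 15.5172
V_final = 25.0 + 15.5172 = 40.5172
°P = 259 − 259/1.058 = 14.1985
cells = 0.92·40.5172·14.1985

529.2609 billion cells


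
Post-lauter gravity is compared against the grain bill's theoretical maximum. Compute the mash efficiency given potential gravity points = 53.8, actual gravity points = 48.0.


efficiency = actual / potential × 100
efficiency = 48.0 / 53.8 × 100

89.2193 %


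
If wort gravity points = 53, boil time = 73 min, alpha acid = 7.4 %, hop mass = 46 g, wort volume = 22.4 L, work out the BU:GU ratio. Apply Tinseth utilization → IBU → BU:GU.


U = 1.65·0.000125^(GP/1000)·(1−e^(−0.04t))/4.15;  IBU = (α/100)·m·U·1000/V;  BU:GU = IBU/GP
U = 1.65·0.000125^(53/1000)·(1−e^(−0.04·73))/4.15 = 0.2336
IBU = (7.4/100)·46·0.2336·1000/22.4 = 35.5006
BU:GU = 35.5006/53

0.6698


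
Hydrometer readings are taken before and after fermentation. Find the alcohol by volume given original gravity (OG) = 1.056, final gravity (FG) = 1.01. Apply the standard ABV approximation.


ABV = (OG − FG) · 131.25
ABV = (1.056 − 1.01) · 131.25

6.0375 % ABV


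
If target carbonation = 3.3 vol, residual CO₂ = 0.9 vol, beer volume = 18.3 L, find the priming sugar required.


sugar = (target − residual)·4.0·V
sugar = (3.3 − 0.9)·4.0·18.3

175.6800 g


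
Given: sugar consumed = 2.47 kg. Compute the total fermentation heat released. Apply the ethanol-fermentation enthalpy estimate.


Q = m_sugar · 590 kJ/kg
Q = 2.47 · 590

1457.3000 kJ


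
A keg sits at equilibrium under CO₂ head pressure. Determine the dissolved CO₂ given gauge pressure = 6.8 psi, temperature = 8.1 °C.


vols = (P + 14.695)·(0.01821 + 0.09011·e^(−0.04·T))
vols = (6.8 + 14.695)·(0.01821 + 0.09011·e^(−0.04·8.1))

1.7923 volumes


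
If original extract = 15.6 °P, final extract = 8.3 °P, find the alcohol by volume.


SG = 259/(259 − P);  ABV = (OG − FG)·131.25
OG = 259/(259 − 15.6) = 1.0641
FG = 259/(259 − 8.3) = 1.0331
ABV = (1.0641 − 1.0331)·131.25

4.0667 % ABV


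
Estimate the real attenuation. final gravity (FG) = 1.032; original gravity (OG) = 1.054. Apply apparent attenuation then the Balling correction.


AA = (OG−FG)/(OG−1)·100;  RA = AA·0.8192
AA = (1.054 − 1.032)/(1.054 − 1)·100 = 40.7407
RA = 40.7407·0.8192

33.3748 %


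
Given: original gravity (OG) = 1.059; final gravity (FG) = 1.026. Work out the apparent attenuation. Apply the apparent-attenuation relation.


AA = (OG − FG)/(OG − 1) · 100
AA = (1.059 − 1.026)/(1.059 − 1) · 100

55.9322 %


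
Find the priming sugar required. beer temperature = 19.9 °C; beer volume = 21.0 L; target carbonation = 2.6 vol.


residual = 14.695·(0.01821 + 0.09011·e^(−0.04·T));  sugar = (target − residual)·4.0·V
residual = 14.695·(0.01821 + 0.09011·e^(−0.04·19.9)) = 0.8650
sugar = (2.6 − 0.8650)·4.0·21.0

145.7428 g


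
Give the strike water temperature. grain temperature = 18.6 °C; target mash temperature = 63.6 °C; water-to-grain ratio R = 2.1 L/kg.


T_strike = (0.41/R)·(T_mash − T_grain) + T_mash
T_strike = (0.41/2.1)·(63.6 − 18.6) + 63.6

72.3857 °C


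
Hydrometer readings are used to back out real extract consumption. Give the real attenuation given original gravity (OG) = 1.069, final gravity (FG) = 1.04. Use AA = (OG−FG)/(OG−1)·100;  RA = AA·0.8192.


AA = (1.069 − 1.04)/(1.069 − 1)·100 = 42.0290
RA = 42.0290·0.8192

34.4301 %


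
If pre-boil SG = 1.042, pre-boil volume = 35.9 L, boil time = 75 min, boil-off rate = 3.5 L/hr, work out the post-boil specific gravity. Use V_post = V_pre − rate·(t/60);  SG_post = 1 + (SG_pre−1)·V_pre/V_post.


V_post = 35.9 − 3.5·(75/60) = 31.5250
SG_post = 1 + (1.042 − 1)·35.9/31.5250

1.0478


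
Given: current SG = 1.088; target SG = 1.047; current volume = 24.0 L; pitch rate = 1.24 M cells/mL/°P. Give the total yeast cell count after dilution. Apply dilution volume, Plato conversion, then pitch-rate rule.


V_w = V·((SG_c−1)/(SG_t−1)−1);  °P = 259 − 259/SG_t;  cells = rate·(V+V_w)·°P
V_w = 24.0·((1.088−1)/(1.047−1)−1) = 20.9362
V_final = 24.0 + 20.9362 = 44.9362
°P = 259 − 259/1.047 = 11.6266
cells = 1.24·44.9362·11.6266

647.8414 billion cells


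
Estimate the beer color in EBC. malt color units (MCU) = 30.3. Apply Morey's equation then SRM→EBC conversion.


SRM = 1.4922·MCU^0.6859;  EBC = SRM·1.97
SRM = 1.4922·30.3^0.6859 = 15.4863
EBC = 15.4863·1.97

30.5081 EBC


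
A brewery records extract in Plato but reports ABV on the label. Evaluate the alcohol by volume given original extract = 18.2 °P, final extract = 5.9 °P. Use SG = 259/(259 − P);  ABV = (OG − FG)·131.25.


OG = 259/(259 − 18.2) = 1.0756
FG = 259/(259 − 5.9) = 1.0233
ABV = (1.0756 − 1.0233)·131.25

6.8605 % ABV


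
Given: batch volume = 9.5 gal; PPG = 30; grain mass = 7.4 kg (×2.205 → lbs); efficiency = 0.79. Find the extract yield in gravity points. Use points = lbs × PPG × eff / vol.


lbs = 7.4 × 2.205 = 16.3170
points = 16.3170 × 30 × 0.79 / 9.5

40.7066 points


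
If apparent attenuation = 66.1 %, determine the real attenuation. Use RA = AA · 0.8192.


RA = 66.1 · 0.8192

54.1491 %


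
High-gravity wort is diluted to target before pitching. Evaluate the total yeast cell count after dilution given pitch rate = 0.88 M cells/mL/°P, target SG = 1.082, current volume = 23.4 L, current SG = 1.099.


V_w = V·((SG_c−1)/(SG_t−1)−1);  °P = 259 − 259/SG_t;  cells = rate·(V+V_w)·°P
V_w = 23.4·((1.099−1)/(1.082−1)−1) = 4.8512
V_final = 23.4 + 4.8512 = 28.2512
°P = 259 − 259/1.082 = 19.6285
cells = 0.88·28.2512·19.6285

487.9847 billion cells


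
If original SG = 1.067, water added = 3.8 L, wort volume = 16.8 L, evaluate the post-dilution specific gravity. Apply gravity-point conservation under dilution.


SG_new = 1 + (SG_old − 1)·V_old/(V_old + V_water)
pts = (1.067 − 1)·1000·16.8/(16.8 + 3.8) = 54.6408
SG_new = 1 + 54.6408/1000

1.0546


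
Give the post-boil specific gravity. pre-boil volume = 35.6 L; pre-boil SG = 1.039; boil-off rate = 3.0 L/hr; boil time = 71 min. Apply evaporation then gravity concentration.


V_post = V_pre − rate·(t/60);  SG_post = 1 + (SG_pre−1)·V_pre/V_post
V_post = 35.6 − 3.0·(71/60) = 32.0500
SG_post = 1 + (1.039 − 1)·35.6/32.0500

1.0433


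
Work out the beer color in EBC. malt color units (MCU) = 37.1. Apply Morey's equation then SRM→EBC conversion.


SRM = 1.4922·MCU^0.6859;  EBC = SRM·1.97
SRM = 1.4922·37.1^0.6859 = 17.7935
EBC = 17.7935·1.97

35.0531 EBC


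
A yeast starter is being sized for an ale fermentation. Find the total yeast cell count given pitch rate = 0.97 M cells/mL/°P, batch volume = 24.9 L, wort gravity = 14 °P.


cells (billions) = rate · V_L · °P
cells = 0.97 · 24.9 · 14

338.1420 billion cells


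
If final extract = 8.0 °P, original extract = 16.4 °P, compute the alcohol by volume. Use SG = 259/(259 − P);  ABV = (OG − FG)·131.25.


OG = 259/(259 − 16.4) = 1.0676
FG = 259/(259 − 8.0) = 1.0319
ABV = (1.0676 − 1.0319)·131.25

4.6894 % ABV


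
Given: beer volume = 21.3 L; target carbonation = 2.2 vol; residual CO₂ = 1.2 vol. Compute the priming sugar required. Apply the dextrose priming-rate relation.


sugar = (target − residual)·4.0·V
sugar = (2.2 − 1.2)·4.0·21.3

85.2000 g


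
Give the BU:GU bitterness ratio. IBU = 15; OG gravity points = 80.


BU:GU = IBU / OG_points
BU:GU = 15 / 80

0.1875


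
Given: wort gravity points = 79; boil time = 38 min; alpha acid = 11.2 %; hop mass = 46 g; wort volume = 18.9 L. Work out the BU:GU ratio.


U = 1.65·0.000125^(GP/1000)·(1−e^(−0.04t))/4.15;  IBU = (α/100)·m·U·1000/V;  BU:GU = IBU/GP
U = 1.65·0.000125^(79/1000)·(1−e^(−0.04·38))/4.15 = 0.1527
IBU = (11.2/100)·46·0.1527·1000/18.9 = 41.6310
BU:GU = 41.6310/79

0.5270


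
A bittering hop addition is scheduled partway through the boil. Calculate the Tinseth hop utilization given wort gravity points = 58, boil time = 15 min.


U = 1.65·0.000125^(GP/1000) · (1 − e^(−0.04·t))/4.15
bigness = 1.65·0.000125^(58/1000) = 0.9797
boil_factor = (1 − e^(−0.04·15))/4.15 = 0.1087
U = 0.9797 · 0.1087

0.1065


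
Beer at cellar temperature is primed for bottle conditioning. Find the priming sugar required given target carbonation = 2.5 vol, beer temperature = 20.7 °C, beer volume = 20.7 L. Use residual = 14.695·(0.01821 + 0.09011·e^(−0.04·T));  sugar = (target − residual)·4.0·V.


residual = 14.695·(0.01821 + 0.09011·e^(−0.04·20.7)) = 0.8462
sugar = (2.5 − 0.8462)·4.0·20.7

136.9385 g


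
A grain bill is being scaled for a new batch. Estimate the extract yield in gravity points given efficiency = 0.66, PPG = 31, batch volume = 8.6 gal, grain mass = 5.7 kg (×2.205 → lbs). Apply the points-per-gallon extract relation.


points = lbs × PPG × eff / vol
lbs = 5.7 × 2.205 = 12.5685
points = 12.5685 × 31 × 0.66 / 8.6

29.9013 points


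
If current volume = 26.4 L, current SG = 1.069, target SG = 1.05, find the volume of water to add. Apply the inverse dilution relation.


V_water = V·((SG_curr − 1)/(SG_target − 1) − 1)
V_water = 26.4·((1.069 − 1)/(1.05 − 1) − 1)

10.0320 L


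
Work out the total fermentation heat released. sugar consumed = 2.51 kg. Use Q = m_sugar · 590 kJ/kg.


Q = 2.51 · 590

1480.9000 kJ


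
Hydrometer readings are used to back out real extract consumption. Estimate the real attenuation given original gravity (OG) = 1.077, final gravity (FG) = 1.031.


AA = (OG−FG)/(OG−1)·100;  RA = AA·0.8192
AA = (1.077 − 1.031)/(1.077 − 1)·100 = 59.7403
RA = 59.7403·0.8192

48.9392 %


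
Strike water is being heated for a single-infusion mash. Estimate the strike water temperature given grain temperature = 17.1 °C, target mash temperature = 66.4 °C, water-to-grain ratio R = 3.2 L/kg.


T_strike = (0.41/R)·(T_mash − T_grain) + T_mash
T_strike = (0.41/3.2)·(66.4 − 17.1) + 66.4

72.7166 °C


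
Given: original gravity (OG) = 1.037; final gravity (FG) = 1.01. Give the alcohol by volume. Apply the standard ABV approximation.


ABV = (OG − FG) · 131.25
ABV = (1.037 − 1.01) · 131.25

3.5437 % ABV


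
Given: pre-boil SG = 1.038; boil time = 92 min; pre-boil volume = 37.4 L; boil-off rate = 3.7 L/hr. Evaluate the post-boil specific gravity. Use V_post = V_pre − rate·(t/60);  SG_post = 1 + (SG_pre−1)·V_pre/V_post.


V_post = 37.4 − 3.7·(92/60) = 31.7267
SG_post = 1 + (1.038 − 1)·37.4/31.7267

1.0448


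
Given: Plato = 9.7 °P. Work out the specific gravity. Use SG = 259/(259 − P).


SG = 259/(259 − 9.7)

1.0389


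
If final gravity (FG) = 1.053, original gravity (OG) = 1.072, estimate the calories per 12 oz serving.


ABW = (OG−FG)·131.25·0.79/FG;  °P = 259 − 259/SG (for OG→OE and FG→AE);  RE = 0.1808·OE + 0.8192·AE;  Cal = (6.9·ABW + 4·(RE−0.1))·FG·3.55
ABW = (1.072 − 1.053)·131.25·0.79/1.053 = 1.8709
OE = 259 − 259/1.072 = 17.3955 °P
AE = 259 − 259/1.053 = 13.0361 °P
RE = 0.1808·17.3955 + 0.8192·13.0361 = 13.8243 °P
Cal = (6.9·1.8709 + 4·(13.8243−0.1))·1.053·3.55

253.4702 kcal


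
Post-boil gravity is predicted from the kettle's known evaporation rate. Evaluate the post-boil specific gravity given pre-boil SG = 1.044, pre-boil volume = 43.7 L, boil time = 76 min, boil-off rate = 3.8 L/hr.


V_post = V_pre − rate·(t/60);  SG_post = 1 + (SG_pre−1)·V_pre/V_post
V_post = 43.7 − 3.8·(76/60) = 38.8867
SG_post = 1 + (1.044 − 1)·43.7/38.8867

1.0494


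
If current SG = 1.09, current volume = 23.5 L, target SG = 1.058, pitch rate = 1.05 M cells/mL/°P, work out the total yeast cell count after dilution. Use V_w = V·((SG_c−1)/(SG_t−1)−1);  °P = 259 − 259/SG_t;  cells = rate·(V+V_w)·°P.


V_w = 23.5·((1.09−1)/(1.058−1)−1) = 12.9655
V_final = 23.5 + 12.9655 = 36.4655
°P = 259 − 259/1.058 = 14.1985
cells = 1.05·36.4655·14.1985

543.6430 billion cells


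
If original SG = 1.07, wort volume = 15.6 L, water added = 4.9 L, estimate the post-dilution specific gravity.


SG_new = 1 + (SG_old − 1)·V_old/(V_old + V_water)
pts = (1.07 − 1)·1000·15.6/(15.6 + 4.9) = 53.2683
SG_new = 1 + 53.2683/1000

1.0533


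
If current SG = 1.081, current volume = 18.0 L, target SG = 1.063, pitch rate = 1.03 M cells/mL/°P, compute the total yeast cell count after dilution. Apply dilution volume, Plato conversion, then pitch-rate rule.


V_w = V·((SG_c−1)/(SG_t−1)−1);  °P = 259 − 259/SG_t;  cells = rate·(V+V_w)·°P
V_w = 18.0·((1.081−1)/(1.063−1)−1) = 5.1429
V_final = 18.0 + 5.1429 = 23.1429
°P = 259 − 259/1.063 = 15.3500
cells = 1.03·23.1429·15.3500

365.8990 billion cells


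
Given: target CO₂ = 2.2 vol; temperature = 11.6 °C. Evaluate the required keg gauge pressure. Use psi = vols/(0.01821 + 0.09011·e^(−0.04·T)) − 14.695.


psi = 2.2/(0.01821 + 0.09011·e^(−0.04·11.6)) − 14.695

14.6901 psi


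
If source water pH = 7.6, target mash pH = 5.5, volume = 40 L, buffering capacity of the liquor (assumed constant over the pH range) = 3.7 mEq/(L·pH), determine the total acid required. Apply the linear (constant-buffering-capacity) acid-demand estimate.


acid = buffering capacity · (pH_source − pH_target) · V
acid = 3.7 · (7.6 − 5.5) · 40

310.8000 mEq


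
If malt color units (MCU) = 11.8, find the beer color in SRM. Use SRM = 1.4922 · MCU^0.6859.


SRM = 1.4922 · 11.8^0.6859

8.1102 SRM
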